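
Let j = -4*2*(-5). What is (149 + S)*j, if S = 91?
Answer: 9600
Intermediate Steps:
j = 40 (j = -8*(-5) = 40)
(149 + S)*j = (149 + 91)*40 = 240*40 = 9600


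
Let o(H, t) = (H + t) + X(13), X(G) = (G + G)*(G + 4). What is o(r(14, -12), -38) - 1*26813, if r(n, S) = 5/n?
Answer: -369721/14 ≈ -26409.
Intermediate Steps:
X(G) = 2*G*(4 + G) (X(G) = (2*G)*(4 + G) = 2*G*(4 + G))
o(H, t) = 442 + H + t (o(H, t) = (H + t) + 2*13*(4 + 13) = (H + t) + 2*13*17 = (H + t) + 442 = 442 + H + t)
o(r(14, -12), -38) - 1*26813 = (442 + 5/14 - 38) - 1*26813 = (442 + 5*(1/14) - 38) - 26813 = (442 + 5/14 - 38) - 26813 = 5661/14 - 26813 = -369721/14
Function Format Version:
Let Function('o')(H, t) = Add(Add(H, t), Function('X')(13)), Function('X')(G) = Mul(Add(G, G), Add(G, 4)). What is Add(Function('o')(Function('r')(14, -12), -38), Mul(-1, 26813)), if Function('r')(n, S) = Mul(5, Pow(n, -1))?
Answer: Rational(-369721, 14) ≈ -26409.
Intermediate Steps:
Function('X')(G) = Mul(2, G, Add(4, G)) (Function('X')(G) = Mul(Mul(2, G), Add(4, G)) = Mul(2, G, Add(4, G)))
Function('o')(H, t) = Add(442, H, t) (Function('o')(H, t) = Add(Add(H, t), Mul(2, 13, Add(4, 13))) = Add(Add(H, t), Mul(2, 13, 17)) = Add(Add(H, t), 442) = Add(442, H, t))
Add(Function('o')(Function('r')(14, -12), -38), Mul(-1, 26813)) = Add(Add(442, Mul(5, Pow(14, -1)), -38), Mul(-1, 26813)) = Add(Add(442, Mul(5, Rational(1, 14)), -38), -26813) = Add(Add(442, Rational(5, 14), -38), -26813) = Add(Rational(5661, 14), -26813) = Rational(-369721, 14)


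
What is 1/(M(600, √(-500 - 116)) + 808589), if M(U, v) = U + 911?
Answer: 1/810100 ≈ 1.2344e-6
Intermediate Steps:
M(U, v) = 911 + U
1/(M(600, √(-500 - 116)) + 808589) = 1/((911 + 600) + 808589) = 1/(1511 + 808589) = 1/810100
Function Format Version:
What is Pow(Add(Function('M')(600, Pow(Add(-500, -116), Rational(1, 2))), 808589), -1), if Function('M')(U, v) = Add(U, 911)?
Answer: Rational(1, 810100) ≈ 1.2344e-6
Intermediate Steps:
Function('M')(U, v) = Add(911, U)
Pow(Add(Function('M')(600, Pow(Add(-500, -116), Rational(1, 2))), 808589), -1) = Pow(Add(Add(911, 600), 808589), -1) = Pow(Add(1511, 808589), -1) = Pow(810100, -1) = Rational(1, 810100)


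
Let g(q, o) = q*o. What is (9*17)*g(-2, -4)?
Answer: 1224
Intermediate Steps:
g(q, o) = o*q
(9*17)*g(-2, -4) = (9*17)*(-4*(-2)) = 153*8 = 1224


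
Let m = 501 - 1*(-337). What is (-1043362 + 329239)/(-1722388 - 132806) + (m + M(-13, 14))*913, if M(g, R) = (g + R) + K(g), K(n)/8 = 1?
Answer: 478214213819/618398 ≈ 7.7331e+5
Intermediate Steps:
m = 838 (m = 501 + 337 = 838)
K(n) = 8 (K(n) = 8*1 = 8)
M(g, R) = 8 + R + g (M(g, R) = (g + R) + 8 = (R + g) + 8 = 8 + R + g)
(-1043362 + 329239)/(-1722388 - 132806) + (m + M(-13, 14))*913 = (-1043362 + 329239)/(-1722388 - 132806) + (838 + (8 + 14 - 13))*913 = -714123/(-1855194) + (838 + 9)*913 = -714123*(-1/1855194) + 847*913 = 238041/618398 + 773311 = 478214213819/618398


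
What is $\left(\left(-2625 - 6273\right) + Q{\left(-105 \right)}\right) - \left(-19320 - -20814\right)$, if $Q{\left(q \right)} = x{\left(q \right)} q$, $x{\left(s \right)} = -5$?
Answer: $-9867$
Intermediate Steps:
$Q{\left(q \right)} = - 5 q$
$\left(\left(-2625 - 6273\right) + Q{\left(-105 \right)}\right) - \left(-19320 - -20814\right) = \left(\left(-2625 - 6273\right) - -525\right) - \left(-19320 - -20814\right) = \left(\left(-2625 - 6273\right) + 525\right) - \left(-19320 + 20814\right) = \left(-8898 + 525\right) - 1494 = -8373 - 1494 = -9867$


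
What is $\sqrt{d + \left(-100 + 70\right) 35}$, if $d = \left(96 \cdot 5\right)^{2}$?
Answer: $5 \sqrt{9174} \approx 478.9$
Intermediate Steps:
$d = 230400$ ($d = 480^{2} = 230400$)
$\sqrt{d + \left(-100 + 70\right) 35} = \sqrt{230400 + \left(-100 + 70\right) 35} = \sqrt{230400 - 1050} = \sqrt{229350} = 5 \sqrt{9174}$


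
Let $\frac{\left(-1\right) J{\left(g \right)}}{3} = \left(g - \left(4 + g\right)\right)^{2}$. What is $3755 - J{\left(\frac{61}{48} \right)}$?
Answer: $3803$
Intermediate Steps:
$J{\left(g \right)} = -48$ ($J{\left(g \right)} = - 3 \left(g - \left(4 + g\right)\right)^{2} = - 3 \left(-4\right)^{2} = \left(-3\right) 16 = -48$)
$3755 - J{\left(\frac{61}{48} \right)} = 3755 - -48 = 3755 + 48 = 3803$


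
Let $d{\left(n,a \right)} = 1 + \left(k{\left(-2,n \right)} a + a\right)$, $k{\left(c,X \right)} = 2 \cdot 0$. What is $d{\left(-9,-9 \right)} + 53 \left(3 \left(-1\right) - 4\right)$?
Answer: $-379$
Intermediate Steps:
$k{\left(c,X \right)} = 0$
$d{\left(n,a \right)} = 1 + a$ ($d{\left(n,a \right)} = 1 + \left(0 a + a\right) = 1 + \left(0 + a\right) = 1 + a$)
$d{\left(-9,-9 \right)} + 53 \left(3 \left(-1\right) - 4\right) = \left(1 - 9\right) + 53 \left(3 \left(-1\right) - 4\right) = -8 + 53 \left(-3 - 4\right) = -8 + 53 \left(-7\right) = -8 - 371 = -379$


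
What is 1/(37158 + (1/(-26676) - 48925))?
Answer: -26676/313896493 ≈ -8.4983e-5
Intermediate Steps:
1/(37158 + (1/(-26676) - 48925)) = 1/(37158 + (-1/26676 - 48925)) = 1/(37158 - 1305123301/26676) = 1/(-313896493/26676) = -26676/313896493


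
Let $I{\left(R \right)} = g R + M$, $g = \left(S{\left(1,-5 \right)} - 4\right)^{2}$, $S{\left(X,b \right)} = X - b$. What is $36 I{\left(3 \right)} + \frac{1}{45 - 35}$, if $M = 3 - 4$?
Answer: $\frac{3961}{10} \approx 396.1$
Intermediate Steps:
$M = -1$
$g = 4$ ($g = \left(\left(1 - -5\right) - 4\right)^{2} = \left(\left(1 + 5\right) - 4\right)^{2} = \left(6 - 4\right)^{2} = 2^{2} = 4$)
$I{\left(R \right)} = -1 + 4 R$ ($I{\left(R \right)} = 4 R - 1 = -1 + 4 R$)
$36 I{\left(3 \right)} + \frac{1}{45 - 35} = 36 \left(-1 + 4 \cdot 3\right) + \frac{1}{45 - 35} = 36 \left(-1 + 12\right) + \frac{1}{10} = 36 \cdot 11 + \frac{1}{10} = 396 + \frac{1}{10} = \frac{3961}{10}$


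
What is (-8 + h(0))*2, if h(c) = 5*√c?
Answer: -16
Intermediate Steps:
(-8 + h(0))*2 = (-8 + 5*√0)*2 = (-8 + 5*0)*2 = (-8 + 0)*2 = -8*2 = -16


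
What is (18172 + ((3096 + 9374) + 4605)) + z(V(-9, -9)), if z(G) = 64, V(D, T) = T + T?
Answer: 35311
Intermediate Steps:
V(D, T) = 2*T
(18172 + ((3096 + 9374) + 4605)) + z(V(-9, -9)) = (18172 + ((3096 + 9374) + 4605)) + 64 = (18172 + (12470 + 4605)) + 64 = (18172 + 17075) + 64 = 35247 + 64 = 35311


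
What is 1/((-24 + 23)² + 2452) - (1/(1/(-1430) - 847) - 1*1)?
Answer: 2975819584/2971100583 ≈ 1.0016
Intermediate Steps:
1/((-24 + 23)² + 2452) - (1/(1/(-1430) - 847) - 1*1) = 1/((-1)² + 2452) - (1/(-1/1430 - 847) - 1) = 1/(1 + 2452) - (1/(-1211211/1430) - 1) = 1/2453 - (-1430/1211211 - 1) = 1/2453 - 1*(-1212641/1211211) = 1/2453 + 1212641/1211211 = 2975819584/2971100583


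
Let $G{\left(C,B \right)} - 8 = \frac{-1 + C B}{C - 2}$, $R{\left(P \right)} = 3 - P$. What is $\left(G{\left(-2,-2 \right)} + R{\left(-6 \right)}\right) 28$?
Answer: $455$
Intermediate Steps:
$G{\left(C,B \right)} = 8 + \frac{-1 + B C}{-2 + C}$ ($G{\left(C,B \right)} = 8 + \frac{-1 + C B}{C - 2} = 8 + \frac{-1 + B C}{-2 + C}$)
$\left(G{\left(-2,-2 \right)} + R{\left(-6 \right)}\right) 28 = \left(\frac{-17 + 8 \left(-2\right) - -4}{-2 - 2} + \left(3 - -6\right)\right) 28 = \left(\frac{-17 - 16 + 4}{-4} + \left(3 + 6\right)\right) 28 = \left(\left(- \frac{1}{4}\right) \left(-29\right) + 9\right) 28 = \left(\frac{29}{4} + 9\right) 28 = \frac{65}{4} \cdot 28 = 455$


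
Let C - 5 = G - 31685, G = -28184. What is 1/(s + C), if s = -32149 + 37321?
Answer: -1/54692 ≈ -1.8284e-5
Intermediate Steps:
s = 5172
C = -59864 (C = 5 + (-28184 - 31685) = 5 - 59869 = -59864)
1/(s + C) = 1/(5172 - 59864) = 1/(-54692) = -1/54692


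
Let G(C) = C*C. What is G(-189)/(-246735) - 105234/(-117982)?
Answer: 1208359776/1617238265 ≈ 0.74718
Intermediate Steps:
G(C) = C²
G(-189)/(-246735) - 105234/(-117982) = (-189)²/(-246735) - 105234/(-117982) = 35721*(-1/246735) - 105234*(-1/117982) = -3969/27415 + 52617/58991 = 1208359776/1617238265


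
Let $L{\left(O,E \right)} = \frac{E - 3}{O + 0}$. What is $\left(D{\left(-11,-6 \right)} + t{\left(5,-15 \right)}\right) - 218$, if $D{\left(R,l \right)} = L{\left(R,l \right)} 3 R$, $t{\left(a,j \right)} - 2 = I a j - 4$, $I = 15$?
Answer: $-1372$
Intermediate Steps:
$L{\left(O,E \right)} = \frac{-3 + E}{O}$
$t{\left(a,j \right)} = -2 + 15 a j$ ($t{\left(a,j \right)} = 2 + \left(15 a j - 4\right) = 2 + \left(-4 + 15 a j\right) = -2 + 15 a j$)
$D{\left(R,l \right)} = -9 + 3 l$ ($D{\left(R,l \right)} = \frac{-3 + l}{R} 3 R = \frac{3 \left(-3 + l\right)}{R} R = -9 + 3 l$)
$\left(D{\left(-11,-6 \right)} + t{\left(5,-15 \right)}\right) - 218 = \left(\left(-9 + 3 \left(-6\right)\right) + \left(-2 + 15 \cdot 5 \left(-15\right)\right)\right) - 218 = \left(\left(-9 - 18\right) - 1127\right) - 218 = \left(-27 - 1127\right) - 218 = -1154 - 218 = -1372$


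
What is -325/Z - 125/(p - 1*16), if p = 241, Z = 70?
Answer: -655/126 ≈ -5.1984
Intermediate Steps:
-325/Z - 125/(p - 1*16) = -325/70 - 125/(241 - 1*16) = -325*1/70 - 125/(241 - 16) = -65/14 - 125/225 = -65/14 - 125*1/225 = -65/14 - 5/9 = -655/126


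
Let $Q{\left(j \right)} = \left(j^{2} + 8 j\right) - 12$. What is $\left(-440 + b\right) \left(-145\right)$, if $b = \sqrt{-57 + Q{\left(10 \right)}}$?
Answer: $63800 - 145 \sqrt{111} \approx 62272.0$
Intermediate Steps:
$Q{\left(j \right)} = -12 + j^{2} + 8 j$
$b = \sqrt{111}$ ($b = \sqrt{-57 + \left(-12 + 10^{2} + 8 \cdot 10\right)} = \sqrt{-57 + \left(-12 + 100 + 80\right)} = \sqrt{-57 + 168} = \sqrt{111} \approx 10.536$)
$\left(-440 + b\right) \left(-145\right) = \left(-440 + \sqrt{111}\right) \left(-145\right) = 63800 - 145 \sqrt{111}$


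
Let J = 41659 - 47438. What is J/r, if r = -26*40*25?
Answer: 5779/26000 ≈ 0.22227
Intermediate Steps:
J = -5779
r = -26000 (r = -1040*25 = -26000)
J/r = -5779/(-26000) = -5779*(-1/26000) = 5779/26000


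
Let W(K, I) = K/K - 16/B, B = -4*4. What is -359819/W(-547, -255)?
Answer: -359819/2 ≈ -1.7991e+5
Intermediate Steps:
B = -16
W(K, I) = 2 (W(K, I) = K/K - 16/(-16) = 1 - 16*(-1/16) = 1 + 1 = 2)
-359819/W(-547, -255) = -359819/2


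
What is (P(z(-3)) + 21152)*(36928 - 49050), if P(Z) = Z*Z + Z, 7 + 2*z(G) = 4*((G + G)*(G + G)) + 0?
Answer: -628228711/2 ≈ -3.1411e+8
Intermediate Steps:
z(G) = -7/2 + 8*G**2 (z(G) = -7/2 + (4*((G + G)*(G + G)) + 0)/2 = -7/2 + (4*((2*G)*(2*G)) + 0)/2 = -7/2 + (4*(4*G**2) + 0)/2 = -7/2 + (16*G**2 + 0)/2 = -7/2 + (16*G**2)/2 = -7/2 + 8*G**2)
P(Z) = Z + Z**2 (P(Z) = Z**2 + Z = Z + Z**2)
(P(z(-3)) + 21152)*(36928 - 49050) = ((-7/2 + 8*(-3)**2)*(1 + (-7/2 + 8*(-3)**2)) + 21152)*(36928 - 49050) = ((-7/2 + 8*9)*(1 + (-7/2 + 8*9)) + 21152)*(-12122) = ((-7/2 + 72)*(1 + (-7/2 + 72)) + 21152)*(-12122) = (137*(1 + 137/2)/2 + 21152)*(-12122) = ((137/2)*(139/2) + 21152)*(-12122) = (19043/4 + 21152)*(-12122) = (103651/4)*(-12122) = -628228711/2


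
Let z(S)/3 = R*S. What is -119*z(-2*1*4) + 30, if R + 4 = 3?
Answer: -2826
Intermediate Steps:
R = -1 (R = -4 + 3 = -1)
z(S) = -3*S (z(S) = 3*(-S) = -3*S)
-119*z(-2*1*4) + 30 = -(-357)*-2*1*4 + 30 = -(-357)*(-2*4) + 30 = -(-357)*(-8) + 30 = -119*24 + 30 = -2856 + 30 = -2826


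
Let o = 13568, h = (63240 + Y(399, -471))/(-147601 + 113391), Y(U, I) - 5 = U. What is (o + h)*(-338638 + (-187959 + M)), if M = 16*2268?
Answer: -113775623904762/17105 ≈ -6.6516e+9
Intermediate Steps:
M = 36288
Y(U, I) = 5 + U
h = -31822/17105 (h = (63240 + (5 + 399))/(-147601 + 113391) = (63240 + 404)/(-34210) = 63644*(-1/34210) = -31822/17105 ≈ -1.8604)
(o + h)*(-338638 + (-187959 + M)) = (13568 - 31822/17105)*(-338638 + (-187959 + 36288)) = 232048818*(-338638 - 151671)/17105 = (232048818/17105)*(-490309) = -113775623904762/17105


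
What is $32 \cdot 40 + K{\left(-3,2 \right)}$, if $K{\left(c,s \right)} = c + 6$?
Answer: $1283$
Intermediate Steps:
$K{\left(c,s \right)} = 6 + c$
$32 \cdot 40 + K{\left(-3,2 \right)} = 32 \cdot 40 + \left(6 - 3\right) = 1280 + 3 = 1283$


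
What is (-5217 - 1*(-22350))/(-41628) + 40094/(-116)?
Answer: -139251705/402404 ≈ -346.05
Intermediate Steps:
(-5217 - 1*(-22350))/(-41628) + 40094/(-116) = (-5217 + 22350)*(-1/41628) + 40094*(-1/116) = 17133*(-1/41628) - 20047/58 = -5711/13876 - 20047/58 = -139251705/402404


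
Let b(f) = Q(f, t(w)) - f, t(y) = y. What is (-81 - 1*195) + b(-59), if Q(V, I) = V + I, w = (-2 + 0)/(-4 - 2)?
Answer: -827/3 ≈ -275.67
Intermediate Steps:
w = ⅓ (w = -2/(-6) = -2*(-⅙) = ⅓ ≈ 0.33333)
Q(V, I) = I + V
b(f) = ⅓ (b(f) = (⅓ + f) - f = ⅓)
(-81 - 1*195) + b(-59) = (-81 - 1*195) + ⅓ = (-81 - 195) + ⅓ = -276 + ⅓ = -827/3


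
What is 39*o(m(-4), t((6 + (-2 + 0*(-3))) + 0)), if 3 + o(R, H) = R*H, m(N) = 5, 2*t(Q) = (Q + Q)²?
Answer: 6123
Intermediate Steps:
t(Q) = 2*Q² (t(Q) = (Q + Q)²/2 = (2*Q)²/2 = (4*Q²)/2 = 2*Q²)
o(R, H) = -3 + H*R (o(R, H) = -3 + R*H = -3 + H*R)
39*o(m(-4), t((6 + (-2 + 0*(-3))) + 0)) = 39*(-3 + (2*((6 + (-2 + 0*(-3))) + 0)²)*5) = 39*(-3 + (2*((6 + (-2 + 0)) + 0)²)*5) = 39*(-3 + (2*((6 - 2) + 0)²)*5) = 39*(-3 + (2*(4 + 0)²)*5) = 39*(-3 + (2*4²)*5) = 39*(-3 + (2*16)*5) = 39*(-3 + 32*5) = 39*(-3 + 160) = 39*157 = 6123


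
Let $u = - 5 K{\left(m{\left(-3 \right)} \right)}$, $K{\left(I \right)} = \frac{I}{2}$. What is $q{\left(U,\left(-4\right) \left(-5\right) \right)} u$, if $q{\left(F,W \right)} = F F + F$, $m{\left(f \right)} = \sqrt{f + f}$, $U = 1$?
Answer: $- 5 i \sqrt{6} \approx - 12.247 i$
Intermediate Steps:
$m{\left(f \right)} = \sqrt{2} \sqrt{f}$ ($m{\left(f \right)} = \sqrt{2 f} = \sqrt{2} \sqrt{f}$)
$q{\left(F,W \right)} = F + F^{2}$ ($q{\left(F,W \right)} = F^{2} + F = F + F^{2}$)
$K{\left(I \right)} = \frac{I}{2}$ ($K{\left(I \right)} = I \frac{1}{2} = \frac{I}{2}$)
$u = - \frac{5 i \sqrt{6}}{2}$ ($u = - 5 \frac{\sqrt{2} \sqrt{-3}}{2} = - 5 \frac{\sqrt{2} i \sqrt{3}}{2} = - 5 \frac{i \sqrt{6}}{2} = - \frac{5 i \sqrt{6}}{2} \approx - 6.1237 i$)
$q{\left(U,\left(-4\right) \left(-5\right) \right)} u = 1 \left(1 + 1\right) \left(- \frac{5 i \sqrt{6}}{2}\right) = 1 \cdot 2 \left(- \frac{5 i \sqrt{6}}{2}\right) = 2 \left(- \frac{5 i \sqrt{6}}{2}\right) = - 5 i \sqrt{6}$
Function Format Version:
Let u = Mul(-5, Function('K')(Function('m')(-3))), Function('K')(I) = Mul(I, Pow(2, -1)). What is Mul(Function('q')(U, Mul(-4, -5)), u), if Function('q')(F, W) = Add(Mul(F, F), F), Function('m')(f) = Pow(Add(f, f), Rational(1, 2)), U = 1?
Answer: Mul(-5, I, Pow(6, Rational(1, 2))) ≈ Mul(-12.247, I)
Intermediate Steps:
Function('m')(f) = Mul(Pow(2, Rational(1, 2)), Pow(f, Rational(1, 2))) (Function('m')(f) = Pow(Mul(2, f), Rational(1, 2)) = Mul(Pow(2, Rational(1, 2)), Pow(f, Rational(1, 2))))
Function('q')(F, W) = Add(F, Pow(F, 2)) (Function('q')(F, W) = Add(Pow(F, 2), F) = Add(F, Pow(F, 2)))
Function('K')(I) = Mul(Rational(1, 2), I) (Function('K')(I) = Mul(I, Rational(1, 2)) = Mul(Rational(1, 2), I))
u = Mul(Rational(-5, 2), I, Pow(6, Rational(1, 2))) (u = Mul(-5, Mul(Rational(1, 2), Mul(Pow(2, Rational(1, 2)), Pow(-3, Rational(1, 2))))) = Mul(-5, Mul(Rational(1, 2), Mul(Pow(2, Rational(1, 2)), Mul(I, Pow(3, Rational(1, 2)))))) = Mul(-5, Mul(Rational(1, 2), Mul(I, Pow(6, Rational(1, 2))))) = Mul(-5, Mul(Rational(1, 2), I, Pow(6, Rational(1, 2)))) = Mul(Rational(-5, 2), I, Pow(6, Rational(1, 2))) ≈ Mul(-6.1237, I))
Mul(Function('q')(U, Mul(-4, -5)), u) = Mul(Mul(1, Add(1, 1)), Mul(Rational(-5, 2), I, Pow(6, Rational(1, 2)))) = Mul(Mul(1, 2), Mul(Rational(-5, 2), I, Pow(6, Rational(1, 2)))) = Mul(2, Mul(Rational(-5, 2), I, Pow(6, Rational(1, 2)))) = Mul(-5, I, Pow(6, Rational(1, 2)))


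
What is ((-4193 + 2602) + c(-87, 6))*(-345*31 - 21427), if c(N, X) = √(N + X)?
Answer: 51106102 - 289098*I ≈ 5.1106e+7 - 2.891e+5*I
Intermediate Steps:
((-4193 + 2602) + c(-87, 6))*(-345*31 - 21427) = ((-4193 + 2602) + √(-87 + 6))*(-345*31 - 21427) = (-1591 + √(-81))*(-10695 - 21427) = (-1591 + 9*I)*(-32122) = 51106102 - 289098*I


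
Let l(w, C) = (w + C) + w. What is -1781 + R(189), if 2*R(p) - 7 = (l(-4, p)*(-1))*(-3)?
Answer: -1506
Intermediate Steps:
l(w, C) = C + 2*w (l(w, C) = (C + w) + w = C + 2*w)
R(p) = -17/2 + 3*p/2 (R(p) = 7/2 + (((p + 2*(-4))*(-1))*(-3))/2 = 7/2 + (((p - 8)*(-1))*(-3))/2 = 7/2 + (((-8 + p)*(-1))*(-3))/2 = 7/2 + ((8 - p)*(-3))/2 = 7/2 + (-24 + 3*p)/2 = 7/2 + (-12 + 3*p/2) = -17/2 + 3*p/2)
-1781 + R(189) = -1781 + (-17/2 + (3/2)*189) = -1781 + (-17/2 + 567/2) = -1781 + 275 = -1506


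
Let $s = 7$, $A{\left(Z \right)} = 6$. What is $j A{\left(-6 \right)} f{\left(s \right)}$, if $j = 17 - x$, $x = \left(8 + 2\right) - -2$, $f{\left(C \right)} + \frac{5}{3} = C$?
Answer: $160$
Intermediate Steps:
$f{\left(C \right)} = - \frac{5}{3} + C$
$x = 12$ ($x = 10 + \left(-2 + 4\right) = 10 + 2 = 12$)
$j = 5$ ($j = 17 - 12 = 5$)
$j A{\left(-6 \right)} f{\left(s \right)} = 5 \cdot 6 \left(- \frac{5}{3} + 7\right) = 30 \cdot \frac{16}{3} = 160$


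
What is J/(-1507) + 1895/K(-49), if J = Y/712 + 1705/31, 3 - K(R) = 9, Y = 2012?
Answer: -127096982/402369 ≈ -315.87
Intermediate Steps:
K(R) = -6 (K(R) = 3 - 1*9 = 3 - 9 = -6)
J = 10293/178 (J = 2012/712 + 1705/31 = 2012*(1/712) + 1705*(1/31) = 503/178 + 55 = 10293/178 ≈ 57.826)
J/(-1507) + 1895/K(-49) = (10293/178)/(-1507) + 1895/(-6) = (10293/178)*(-1/1507) + 1895*(-1/6) = -10293/268246 - 1895/6 = -127096982/402369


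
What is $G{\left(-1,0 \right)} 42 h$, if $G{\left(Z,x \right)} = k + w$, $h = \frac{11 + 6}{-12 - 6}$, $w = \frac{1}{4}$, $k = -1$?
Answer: $\frac{119}{4} \approx 29.75$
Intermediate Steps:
$w = \frac{1}{4} \approx 0.25$
$h = - \frac{17}{18}$ ($h = \frac{17}{-18} = 17 \left(- \frac{1}{18}\right) = - \frac{17}{18} \approx -0.94444$)
$G{\left(Z,x \right)} = - \frac{3}{4}$ ($G{\left(Z,x \right)} = -1 + \frac{1}{4} = - \frac{3}{4}$)
$G{\left(-1,0 \right)} 42 h = \left(- \frac{3}{4}\right) 42 \left(- \frac{17}{18}\right) = \left(- \frac{63}{2}\right) \left(- \frac{17}{18}\right) = \frac{119}{4}$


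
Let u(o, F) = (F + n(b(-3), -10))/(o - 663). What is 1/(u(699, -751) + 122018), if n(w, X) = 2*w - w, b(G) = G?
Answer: 18/2195947 ≈ 8.1969e-6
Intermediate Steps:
n(w, X) = w
u(o, F) = (-3 + F)/(-663 + o) (u(o, F) = (F - 3)/(o - 663) = (-3 + F)/(-663 + o))
1/(u(699, -751) + 122018) = 1/((-3 - 751)/(-663 + 699) + 122018) = 1/(-754/36 + 122018) = 1/((1/36)*(-754) + 122018) = 1/(-377/18 + 122018) = 1/(2195947/18) = 18/2195947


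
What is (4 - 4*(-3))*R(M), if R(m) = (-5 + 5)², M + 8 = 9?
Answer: 0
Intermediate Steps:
M = 1 (M = -8 + 9 = 1)
R(m) = 0 (R(m) = 0² = 0)
(4 - 4*(-3))*R(M) = (4 - 4*(-3))*0 = (4 + 12)*0 = 16*0 = 0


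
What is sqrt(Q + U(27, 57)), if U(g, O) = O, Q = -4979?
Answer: I*sqrt(4922) ≈ 70.157*I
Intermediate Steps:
sqrt(Q + U(27, 57)) = sqrt(-4979 + 57) = sqrt(-4922) = I*sqrt(4922)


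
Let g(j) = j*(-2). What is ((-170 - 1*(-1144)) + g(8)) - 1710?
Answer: -752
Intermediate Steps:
g(j) = -2*j
((-170 - 1*(-1144)) + g(8)) - 1710 = ((-170 - 1*(-1144)) - 2*8) - 1710 = ((-170 + 1144) - 16) - 1710 = (974 - 16) - 1710 = 958 - 1710 = -752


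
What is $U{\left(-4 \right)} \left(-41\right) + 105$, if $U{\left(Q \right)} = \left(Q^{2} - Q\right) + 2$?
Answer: $-797$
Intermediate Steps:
$U{\left(Q \right)} = 2 + Q^{2} - Q$
$U{\left(-4 \right)} \left(-41\right) + 105 = \left(2 + \left(-4\right)^{2} - -4\right) \left(-41\right) + 105 = \left(2 + 16 + 4\right) \left(-41\right) + 105 = 22 \left(-41\right) + 105 = -902 + 105 = -797$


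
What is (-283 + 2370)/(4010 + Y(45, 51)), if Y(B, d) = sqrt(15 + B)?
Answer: 836887/1608004 - 2087*sqrt(15)/8040020 ≈ 0.51945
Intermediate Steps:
(-283 + 2370)/(4010 + Y(45, 51)) = (-283 + 2370)/(4010 + sqrt(15 + 45)) = 2087/(4010 + sqrt(60)) = 2087/(4010 + 2*sqrt(15))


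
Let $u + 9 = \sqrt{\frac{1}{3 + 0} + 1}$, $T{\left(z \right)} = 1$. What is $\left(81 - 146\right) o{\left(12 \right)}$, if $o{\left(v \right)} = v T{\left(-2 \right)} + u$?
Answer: $-195 - \frac{130 \sqrt{3}}{3} \approx -270.06$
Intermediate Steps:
$u = -9 + \frac{2 \sqrt{3}}{3}$ ($u = -9 + \sqrt{\frac{1}{3 + 0} + 1} = -9 + \sqrt{\frac{1}{3} + 1} = -9 + \sqrt{\frac{4}{3}} = -9 + \frac{2 \sqrt{3}}{3} \approx -7.8453$)
$o{\left(v \right)} = -9 + v + \frac{2 \sqrt{3}}{3}$ ($o{\left(v \right)} = v 1 - \left(9 - \frac{2 \sqrt{3}}{3}\right) = v - \left(9 - \frac{2 \sqrt{3}}{3}\right) = -9 + v + \frac{2 \sqrt{3}}{3}$)
$\left(81 - 146\right) o{\left(12 \right)} = \left(81 - 146\right) \left(-9 + 12 + \frac{2 \sqrt{3}}{3}\right) = - 65 \left(3 + \frac{2 \sqrt{3}}{3}\right) = -195 - \frac{130 \sqrt{3}}{3}$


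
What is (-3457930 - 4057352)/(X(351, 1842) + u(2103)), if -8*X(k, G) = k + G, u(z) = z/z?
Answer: 60122256/2185 ≈ 27516.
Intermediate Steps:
u(z) = 1
X(k, G) = -G/8 - k/8 (X(k, G) = -(k + G)/8 = -(G + k)/8 = -G/8 - k/8)
(-3457930 - 4057352)/(X(351, 1842) + u(2103)) = (-3457930 - 4057352)/((-1/8*1842 - 1/8*351) + 1) = -7515282/((-921/4 - 351/8) + 1) = -7515282/(-2193/8 + 1) = -7515282/(-2185/8) = -7515282*(-8/2185) = 60122256/2185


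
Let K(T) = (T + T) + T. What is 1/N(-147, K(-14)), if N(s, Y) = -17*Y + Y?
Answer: 1/672 ≈ 0.0014881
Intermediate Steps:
K(T) = 3*T (K(T) = 2*T + T = 3*T)
N(s, Y) = -16*Y
1/N(-147, K(-14)) = 1/(-48*(-14)) = 1/(-16*(-42)) = 1/672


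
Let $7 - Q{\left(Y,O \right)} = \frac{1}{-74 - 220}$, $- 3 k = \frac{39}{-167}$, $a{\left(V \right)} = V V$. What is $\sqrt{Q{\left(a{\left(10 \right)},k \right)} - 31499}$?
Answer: $\frac{i \sqrt{55551882}}{42} \approx 177.46 i$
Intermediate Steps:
$a{\left(V \right)} = V^{2}$
$k = \frac{13}{167}$ ($k = - \frac{39 \frac{1}{-167}}{3} = - \frac{39 \left(- \frac{1}{167}\right)}{3} = \left(- \frac{1}{3}\right) \left(- \frac{39}{167}\right) = \frac{13}{167} \approx 0.077844$)
$Q{\left(Y,O \right)} = \frac{2059}{294}$ ($Q{\left(Y,O \right)} = 7 - \frac{1}{-74 - 220} = 7 - \frac{1}{-294} = 7 - - \frac{1}{294} = 7 + \frac{1}{294} = \frac{2059}{294}$)
$\sqrt{Q{\left(a{\left(10 \right)},k \right)} - 31499} = \sqrt{\frac{2059}{294} - 31499} = \sqrt{- \frac{9258647}{294}} = \frac{i \sqrt{55551882}}{42}$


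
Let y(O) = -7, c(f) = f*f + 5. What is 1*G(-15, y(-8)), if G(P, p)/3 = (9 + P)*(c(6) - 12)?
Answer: -522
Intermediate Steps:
c(f) = 5 + f**2 (c(f) = f**2 + 5 = 5 + f**2)
G(P, p) = 783 + 87*P (G(P, p) = 3*((9 + P)*((5 + 6**2) - 12)) = 3*((9 + P)*((5 + 36) - 12)) = 3*((9 + P)*(41 - 12)) = 3*((9 + P)*29) = 3*(261 + 29*P) = 783 + 87*P)
1*G(-15, y(-8)) = 1*(783 + 87*(-15)) = 1*(783 - 1305) = 1*(-522) = -522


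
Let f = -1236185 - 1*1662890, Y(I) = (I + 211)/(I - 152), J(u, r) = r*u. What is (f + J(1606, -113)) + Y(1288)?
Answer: -3499506709/1136 ≈ -3.0806e+6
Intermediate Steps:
Y(I) = (211 + I)/(-152 + I)
f = -2899075 (f = -1236185 - 1662890 = -2899075)
(f + J(1606, -113)) + Y(1288) = (-2899075 - 113*1606) + (211 + 1288)/(-152 + 1288) = (-2899075 - 181478) + 1499/1136 = -3080553 + (1/1136)*1499 = -3080553 + 1499/1136 = -3499506709/1136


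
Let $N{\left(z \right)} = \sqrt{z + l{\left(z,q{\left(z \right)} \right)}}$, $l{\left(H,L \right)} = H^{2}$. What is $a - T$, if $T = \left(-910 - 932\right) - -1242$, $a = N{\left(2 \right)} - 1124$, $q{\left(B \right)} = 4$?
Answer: $-524 + \sqrt{6} \approx -521.55$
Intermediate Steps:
$N{\left(z \right)} = \sqrt{z + z^{2}}$
$a = -1124 + \sqrt{6}$ ($a = \sqrt{2 \left(1 + 2\right)} - 1124 = \sqrt{2 \cdot 3} - 1124 = \sqrt{6} - 1124 = -1124 + \sqrt{6} \approx -1121.6$)
$T = -600$ ($T = \left(-910 - 932\right) + 1242 = -1842 + 1242 = -600$)
$a - T = \left(-1124 + \sqrt{6}\right) - -600 = \left(-1124 + \sqrt{6}\right) + 600 = -524 + \sqrt{6}$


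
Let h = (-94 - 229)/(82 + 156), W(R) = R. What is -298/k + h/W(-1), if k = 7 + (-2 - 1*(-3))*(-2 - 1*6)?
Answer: 4191/14 ≈ 299.36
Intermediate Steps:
h = -19/14 (h = -323/238 = -323*1/238 = -19/14 ≈ -1.3571)
k = -1 (k = 7 + (-2 + 3)*(-2 - 6) = 7 + 1*(-8) = 7 - 8 = -1)
-298/k + h/W(-1) = -298/(-1) - 19/14/(-1) = -298*(-1) - 19/14*(-1) = 298 + 19/14 = 4191/14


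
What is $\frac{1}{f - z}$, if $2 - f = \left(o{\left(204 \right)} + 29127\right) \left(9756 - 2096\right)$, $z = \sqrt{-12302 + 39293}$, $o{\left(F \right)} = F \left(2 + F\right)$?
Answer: $- \frac{545016658}{297043157497461973} + \frac{3 \sqrt{2999}}{297043157497461973} \approx -1.8348 \cdot 10^{-9}$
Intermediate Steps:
$z = 3 \sqrt{2999}$ ($z = \sqrt{26991} = 3 \sqrt{2999} \approx 164.29$)
$f = -545016658$ ($f = 2 - \left(204 \left(2 + 204\right) + 29127\right) \left(9756 - 2096\right) = 2 - \left(204 \cdot 206 + 29127\right) 7660 = 2 - \left(42024 + 29127\right) 7660 = 2 - 71151 \cdot 7660 = 2 - 545016660 = -545016658$)
$\frac{1}{f - z} = \frac{1}{-545016658 - 3 \sqrt{2999}}$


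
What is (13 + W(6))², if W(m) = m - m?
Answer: 169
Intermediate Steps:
W(m) = 0
(13 + W(6))² = (13 + 0)² = 13² = 169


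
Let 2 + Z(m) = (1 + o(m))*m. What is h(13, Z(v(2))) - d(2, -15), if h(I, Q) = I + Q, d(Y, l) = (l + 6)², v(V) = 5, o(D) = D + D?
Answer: -15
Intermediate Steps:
o(D) = 2*D
d(Y, l) = (6 + l)²
Z(m) = -2 + m*(1 + 2*m) (Z(m) = -2 + (1 + 2*m)*m = -2 + m*(1 + 2*m))
h(13, Z(v(2))) - d(2, -15) = (13 + (-2 + 5 + 2*5²)) - (6 - 15)² = (13 + (-2 + 5 + 2*25)) - 1*(-9)² = (13 + (-2 + 5 + 50)) - 1*81 = (13 + 53) - 81 = 66 - 81 = -15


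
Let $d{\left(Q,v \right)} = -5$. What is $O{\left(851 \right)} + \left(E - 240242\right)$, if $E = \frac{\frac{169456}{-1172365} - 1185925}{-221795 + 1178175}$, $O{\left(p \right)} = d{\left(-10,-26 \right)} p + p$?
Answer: $- \frac{273183727220632281}{1121226438700} \approx -2.4365 \cdot 10^{5}$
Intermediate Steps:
$O{\left(p \right)} = - 4 p$ ($O{\left(p \right)} = - 5 p + p = - 4 p$)
$E = - \frac{1390337132081}{1121226438700}$ ($E = \frac{169456 \left(- \frac{1}{1172365}\right) - 1185925}{956380} = \left(- \frac{169456}{1172365} - 1185925\right) \frac{1}{956380} = \left(- \frac{1390337132081}{1172365}\right) \frac{1}{956380} = - \frac{1390337132081}{1121226438700} \approx -1.24$)
$O{\left(851 \right)} + \left(E - 240242\right) = \left(-4\right) 851 - \frac{269367072423297481}{1121226438700} = -3404 - \frac{269367072423297481}{1121226438700} = - \frac{273183727220632281}{1121226438700}$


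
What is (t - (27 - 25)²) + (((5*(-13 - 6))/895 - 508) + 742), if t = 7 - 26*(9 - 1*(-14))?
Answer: -64638/179 ≈ -361.11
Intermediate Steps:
t = -591 (t = 7 - 26*(9 + 14) = 7 - 26*23 = 7 - 598 = -591)
(t - (27 - 25)²) + (((5*(-13 - 6))/895 - 508) + 742) = (-591 - (27 - 25)²) + (((5*(-13 - 6))/895 - 508) + 742) = (-591 - 1*2²) + (((5*(-19))*(1/895) - 508) + 742) = (-591 - 1*4) + ((-95*1/895 - 508) + 742) = (-591 - 4) + ((-19/179 - 508) + 742) = -595 + (-90951/179 + 742) = -595 + 41867/179 = -64638/179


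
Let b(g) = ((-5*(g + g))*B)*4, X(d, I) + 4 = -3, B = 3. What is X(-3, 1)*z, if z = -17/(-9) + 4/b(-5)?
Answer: -5971/450 ≈ -13.269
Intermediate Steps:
X(d, I) = -7 (X(d, I) = -4 - 3 = -7)
b(g) = -120*g (b(g) = (-5*(g + g)*3)*4 = (-10*g*3)*4 = -30*g*4 = -120*g)
z = 853/450 (z = -17/(-9) + 4/((-120*(-5))) = -17*(-1/9) + 4/600 = 17/9 + 4*(1/600) = 17/9 + 1/150 = 853/450 ≈ 1.8956)
X(-3, 1)*z = -7*853/450 = -5971/450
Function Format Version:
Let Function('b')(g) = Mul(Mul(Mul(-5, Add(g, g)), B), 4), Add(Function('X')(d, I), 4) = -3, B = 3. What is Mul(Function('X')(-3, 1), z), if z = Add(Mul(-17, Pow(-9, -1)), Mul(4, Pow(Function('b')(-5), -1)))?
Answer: Rational(-5971, 450) ≈ -13.269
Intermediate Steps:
Function('X')(d, I) = -7 (Function('X')(d, I) = Add(-4, -3) = -7)
Function('b')(g) = Mul(-120, g) (Function('b')(g) = Mul(Mul(Mul(-5, Add(g, g)), 3), 4) = Mul(Mul(Mul(-5, Mul(2, g)), 3), 4) = Mul(Mul(Mul(-10, g), 3), 4) = Mul(Mul(-30, g), 4) = Mul(-120, g))
z = Rational(853, 450) (z = Add(Mul(-17, Pow(-9, -1)), Mul(4, Pow(Mul(-120, -5), -1))) = Add(Mul(-17, Rational(-1, 9)), Mul(4, Pow(600, -1))) = Add(Rational(17, 9), Mul(4, Rational(1, 600))) = Add(Rational(17, 9), Rational(1, 150)) = Rational(853, 450) ≈ 1.8956)
Mul(Function('X')(-3, 1), z) = Mul(-7, Rational(853, 450)) = Rational(-5971, 450)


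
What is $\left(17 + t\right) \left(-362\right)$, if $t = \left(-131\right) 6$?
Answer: $278378$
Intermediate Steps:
$t = -786$
$\left(17 + t\right) \left(-362\right) = \left(17 - 786\right) \left(-362\right) = \left(-769\right) \left(-362\right) = 278378$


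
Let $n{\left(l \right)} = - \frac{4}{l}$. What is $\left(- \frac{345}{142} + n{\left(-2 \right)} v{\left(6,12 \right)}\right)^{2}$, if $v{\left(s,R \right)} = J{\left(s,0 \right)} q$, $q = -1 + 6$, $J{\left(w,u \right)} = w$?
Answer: $\frac{66830625}{20164} \approx 3314.4$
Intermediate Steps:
$q = 5$
$v{\left(s,R \right)} = 5 s$ ($v{\left(s,R \right)} = s 5 = 5 s$)
$\left(- \frac{345}{142} + n{\left(-2 \right)} v{\left(6,12 \right)}\right)^{2} = \left(- \frac{345}{142} + - \frac{4}{-2} \cdot 5 \cdot 6\right)^{2} = \left(\left(-345\right) \frac{1}{142} + \left(-4\right) \left(- \frac{1}{2}\right) 30\right)^{2} = \left(- \frac{345}{142} + 2 \cdot 30\right)^{2} = \left(- \frac{345}{142} + 60\right)^{2} = \left(\frac{8175}{142}\right)^{2} = \frac{66830625}{20164}$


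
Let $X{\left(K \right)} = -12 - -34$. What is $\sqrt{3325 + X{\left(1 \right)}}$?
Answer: $\sqrt{3347} \approx 57.853$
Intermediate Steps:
$X{\left(K \right)} = 22$ ($X{\left(K \right)} = -12 + 34 = 22$)
$\sqrt{3325 + X{\left(1 \right)}} = \sqrt{3325 + 22} = \sqrt{3347}$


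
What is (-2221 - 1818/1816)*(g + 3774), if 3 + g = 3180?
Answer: -14024177727/908 ≈ -1.5445e+7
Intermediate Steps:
g = 3177 (g = -3 + 3180 = 3177)
(-2221 - 1818/1816)*(g + 3774) = (-2221 - 1818/1816)*(3177 + 3774) = (-2221 - 1818*1/1816)*6951 = (-2221 - 909/908)*6951 = -2017577/908*6951 = -14024177727/908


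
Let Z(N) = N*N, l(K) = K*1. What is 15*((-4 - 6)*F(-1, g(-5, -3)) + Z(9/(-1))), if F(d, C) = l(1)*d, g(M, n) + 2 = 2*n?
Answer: 1365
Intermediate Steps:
g(M, n) = -2 + 2*n
l(K) = K
Z(N) = N**2
F(d, C) = d (F(d, C) = 1*d = d)
15*((-4 - 6)*F(-1, g(-5, -3)) + Z(9/(-1))) = 15*((-4 - 6)*(-1) + (9/(-1))**2) = 15*(-10*(-1) + (9*(-1))**2) = 15*(10 + (-9)**2) = 15*(10 + 81) = 15*91 = 1365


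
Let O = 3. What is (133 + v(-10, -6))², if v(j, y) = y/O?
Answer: 17161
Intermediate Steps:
v(j, y) = y/3
(133 + v(-10, -6))² = (133 + (⅓)*(-6))² = (133 - 2)² = 131² = 17161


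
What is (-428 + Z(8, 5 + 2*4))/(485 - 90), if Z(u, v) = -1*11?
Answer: -439/395 ≈ -1.1114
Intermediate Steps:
Z(u, v) = -11
(-428 + Z(8, 5 + 2*4))/(485 - 90) = (-428 - 11)/(485 - 90) = -439/395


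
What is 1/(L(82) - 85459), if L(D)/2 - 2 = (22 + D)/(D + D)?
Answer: -41/3503603 ≈ -1.1702e-5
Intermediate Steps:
L(D) = 4 + (22 + D)/D (L(D) = 4 + 2*((22 + D)/(D + D)) = 4 + 2*((22 + D)/((2*D))) = 4 + 2*((22 + D)*(1/(2*D))) = 4 + 2*((22 + D)/(2*D)) = 4 + (22 + D)/D)
1/(L(82) - 85459) = 1/((5 + 22/82) - 85459) = 1/((5 + 22*(1/82)) - 85459) = 1/((5 + 11/41) - 85459) = 1/(216/41 - 85459) = 1/(-3503603/41) = -41/3503603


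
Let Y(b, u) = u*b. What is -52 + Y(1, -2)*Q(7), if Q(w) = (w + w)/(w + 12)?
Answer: -1016/19 ≈ -53.474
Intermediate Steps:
Y(b, u) = b*u
Q(w) = 2*w/(12 + w) (Q(w) = (2*w)/(12 + w) = 2*w/(12 + w))
-52 + Y(1, -2)*Q(7) = -52 + (1*(-2))*(2*7/(12 + 7)) = -52 - 4*7/19 = -52 - 2*14/19 = -52 - 28/19 = -1016/19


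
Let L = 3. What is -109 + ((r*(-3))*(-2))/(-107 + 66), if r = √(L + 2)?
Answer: -109 - 6*√5/41 ≈ -109.33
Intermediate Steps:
r = √5 (r = √(3 + 2) = √5 ≈ 2.2361)
-109 + ((r*(-3))*(-2))/(-107 + 66) = -109 + ((√5*(-3))*(-2))/(-107 + 66) = -109 + (-3*√5*(-2))/(-41) = -109 - 6*√5/41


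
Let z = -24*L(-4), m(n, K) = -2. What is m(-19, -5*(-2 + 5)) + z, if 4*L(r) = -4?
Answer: 22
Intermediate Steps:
L(r) = -1 (L(r) = (¼)*(-4) = -1)
z = 24 (z = -24*(-1) = 24)
m(-19, -5*(-2 + 5)) + z = -2 + 24 = 22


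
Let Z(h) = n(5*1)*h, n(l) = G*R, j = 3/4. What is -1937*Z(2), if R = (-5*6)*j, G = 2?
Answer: 174330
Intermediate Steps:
j = ¾ (j = 3*(¼) = ¾ ≈ 0.75000)
R = -45/2 (R = -5*6*(¾) = -30*¾ = -45/2 ≈ -22.500)
n(l) = -45 (n(l) = 2*(-45/2) = -45)
Z(h) = -45*h
-1937*Z(2) = -(-87165)*2 = -1937*(-90) = 174330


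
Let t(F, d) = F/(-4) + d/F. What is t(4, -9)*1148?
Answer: -3731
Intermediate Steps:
t(F, d) = -F/4 + d/F (t(F, d) = F*(-¼) + d/F = -F/4 + d/F)
t(4, -9)*1148 = (-¼*4 - 9/4)*1148 = (-1 - 9*¼)*1148 = (-1 - 9/4)*1148 = -13/4*1148 = -3731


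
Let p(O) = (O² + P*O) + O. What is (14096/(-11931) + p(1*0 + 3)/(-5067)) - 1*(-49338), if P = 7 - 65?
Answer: 331403173424/6717153 ≈ 49337.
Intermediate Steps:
P = -58
p(O) = O² - 57*O (p(O) = (O² - 58*O) + O = O² - 57*O)
(14096/(-11931) + p(1*0 + 3)/(-5067)) - 1*(-49338) = (14096/(-11931) + ((1*0 + 3)*(-57 + (1*0 + 3)))/(-5067)) - 1*(-49338) = (14096*(-1/11931) + ((0 + 3)*(-57 + (0 + 3)))*(-1/5067)) + 49338 = (-14096/11931 + (3*(-57 + 3))*(-1/5067)) + 49338 = (-14096/11931 + (3*(-54))*(-1/5067)) + 49338 = (-14096/11931 - 162*(-1/5067)) + 49338 = (-14096/11931 + 18/563) + 49338 = -7721290/6717153 + 49338 = 331403173424/6717153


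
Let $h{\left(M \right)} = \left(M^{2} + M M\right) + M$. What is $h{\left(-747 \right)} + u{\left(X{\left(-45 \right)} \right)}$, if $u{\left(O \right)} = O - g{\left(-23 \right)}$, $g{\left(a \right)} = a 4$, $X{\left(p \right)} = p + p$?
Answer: $1115273$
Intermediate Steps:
$h{\left(M \right)} = M + 2 M^{2}$ ($h{\left(M \right)} = \left(M^{2} + M^{2}\right) + M = 2 M^{2} + M = M + 2 M^{2}$)
$X{\left(p \right)} = 2 p$
$g{\left(a \right)} = 4 a$
$u{\left(O \right)} = 92 + O$ ($u{\left(O \right)} = O - 4 \left(-23\right) = O - -92 = O + 92 = 92 + O$)
$h{\left(-747 \right)} + u{\left(X{\left(-45 \right)} \right)} = - 747 \left(1 + 2 \left(-747\right)\right) + \left(92 + 2 \left(-45\right)\right) = - 747 \left(1 - 1494\right) + \left(92 - 90\right) = \left(-747\right) \left(-1493\right) + 2 = 1115271 + 2 = 1115273$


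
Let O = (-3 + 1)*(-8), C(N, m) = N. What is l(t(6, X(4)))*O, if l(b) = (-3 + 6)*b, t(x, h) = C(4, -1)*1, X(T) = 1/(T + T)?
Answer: 192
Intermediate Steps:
X(T) = 1/(2*T)
t(x, h) = 4 (t(x, h) = 4*1 = 4)
l(b) = 3*b
O = 16 (O = -2*(-8) = 16)
l(t(6, X(4)))*O = (3*4)*16 = 12*16 = 192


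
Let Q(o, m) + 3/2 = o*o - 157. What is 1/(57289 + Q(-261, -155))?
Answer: 2/250503 ≈ 7.9839e-6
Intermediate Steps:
Q(o, m) = -317/2 + o² (Q(o, m) = -3/2 + (o*o - 157) = -3/2 + (o² - 157) = -3/2 + (-157 + o²) = -317/2 + o²)
1/(57289 + Q(-261, -155)) = 1/(57289 + (-317/2 + (-261)²)) = 1/(57289 + (-317/2 + 68121)) = 1/(57289 + 135925/2) = 1/(250503/2) = 2/250503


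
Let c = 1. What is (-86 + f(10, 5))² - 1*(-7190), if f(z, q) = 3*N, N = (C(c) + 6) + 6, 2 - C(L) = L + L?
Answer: 9690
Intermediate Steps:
C(L) = 2 - 2*L (C(L) = 2 - (L + L) = 2 - 2*L)
N = 12 (N = ((2 - 2*1) + 6) + 6 = ((2 - 2) + 6) + 6 = (0 + 6) + 6 = 6 + 6 = 12)
f(z, q) = 36 (f(z, q) = 3*12 = 36)
(-86 + f(10, 5))² - 1*(-7190) = (-86 + 36)² - 1*(-7190) = (-50)² + 7190 = 2500 + 7190 = 9690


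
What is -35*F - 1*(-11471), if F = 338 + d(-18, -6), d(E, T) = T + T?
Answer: 61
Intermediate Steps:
d(E, T) = 2*T
F = 326 (F = 338 + 2*(-6) = 338 - 12 = 326)
-35*F - 1*(-11471) = -35*326 - 1*(-11471) = -11410 + 11471 = 61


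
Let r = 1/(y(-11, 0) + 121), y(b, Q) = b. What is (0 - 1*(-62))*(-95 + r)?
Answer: -323919/55 ≈ -5889.4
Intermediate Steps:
r = 1/110 (r = 1/(-11 + 121) = 1/110 ≈ 0.0090909)
(0 - 1*(-62))*(-95 + r) = (0 - 1*(-62))*(-95 + 1/110) = (0 + 62)*(-10449/110) = 62*(-10449/110) = -323919/55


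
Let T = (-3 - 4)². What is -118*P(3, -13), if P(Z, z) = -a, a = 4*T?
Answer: 23128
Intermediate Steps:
T = 49 (T = (-7)² = 49)
a = 196 (a = 4*49 = 196)
P(Z, z) = -196 (P(Z, z) = -1*196 = -196)
-118*P(3, -13) = -118*(-196) = 23128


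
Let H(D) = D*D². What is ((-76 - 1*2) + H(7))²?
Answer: 70225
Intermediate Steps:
H(D) = D³
((-76 - 1*2) + H(7))² = ((-76 - 1*2) + 7³)² = ((-76 - 2) + 343)² = (-78 + 343)² = 265² = 70225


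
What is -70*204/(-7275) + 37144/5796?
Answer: 5883158/702765 ≈ 8.3714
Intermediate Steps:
-70*204/(-7275) + 37144/5796 = -14280*(-1/7275) + 37144*(1/5796) = 952/485 + 9286/1449 = 5883158/702765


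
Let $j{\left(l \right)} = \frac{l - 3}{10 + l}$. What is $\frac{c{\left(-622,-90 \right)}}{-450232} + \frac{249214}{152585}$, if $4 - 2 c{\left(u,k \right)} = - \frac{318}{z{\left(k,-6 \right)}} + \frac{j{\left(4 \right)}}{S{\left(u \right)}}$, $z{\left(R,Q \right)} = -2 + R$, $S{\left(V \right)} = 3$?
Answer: $\frac{108389139349133}{66362895629520} \approx 1.6333$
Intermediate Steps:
$j{\left(l \right)} = \frac{-3 + l}{10 + l}$
$c{\left(u,k \right)} = \frac{167}{84} + \frac{159}{-2 + k}$ ($c{\left(u,k \right)} = 2 - \frac{- \frac{318}{-2 + k} + \frac{\frac{1}{10 + 4} \left(-3 + 4\right)}{3}}{2} = 2 - \frac{- \frac{318}{-2 + k} + \frac{1}{14} \cdot 1 \cdot \frac{1}{3}}{2} = 2 - \frac{- \frac{318}{-2 + k} + \frac{1}{14} \cdot \frac{1}{3}}{2} = 2 - \frac{- \frac{318}{-2 + k} + \frac{1}{42}}{2} = 2 - \frac{\frac{1}{42} - \frac{318}{-2 + k}}{2} = 2 - \left(\frac{1}{84} - \frac{159}{-2 + k}\right) = \frac{167}{84} + \frac{159}{-2 + k}$)
$\frac{c{\left(-622,-90 \right)}}{-450232} + \frac{249214}{152585} = \frac{\frac{1}{84} \frac{1}{-2 - 90} \left(13022 + 167 \left(-90\right)\right)}{-450232} + \frac{249214}{152585} = \frac{13022 - 15030}{84 \left(-92\right)} \left(- \frac{1}{450232}\right) + 249214 \cdot \frac{1}{152585} = \frac{1}{84} \left(- \frac{1}{92}\right) \left(-2008\right) \left(- \frac{1}{450232}\right) + \frac{249214}{152585} = \frac{251}{966} \left(- \frac{1}{450232}\right) + \frac{249214}{152585} = - \frac{251}{434924112} + \frac{249214}{152585} = \frac{108389139349133}{66362895629520}$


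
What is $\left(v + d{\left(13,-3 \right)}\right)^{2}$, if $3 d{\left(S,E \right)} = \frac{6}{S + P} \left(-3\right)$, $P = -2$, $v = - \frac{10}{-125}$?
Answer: $\frac{16384}{75625} \approx 0.21665$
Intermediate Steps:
$v = \frac{2}{25}$ ($v = \left(-10\right) \left(- \frac{1}{125}\right) = \frac{2}{25} \approx 0.08$)
$d{\left(S,E \right)} = - \frac{6}{-2 + S}$ ($d{\left(S,E \right)} = \frac{\frac{6}{S - 2} \left(-3\right)}{3} = \frac{\frac{6}{-2 + S} \left(-3\right)}{3} = \frac{\left(-18\right) \frac{1}{-2 + S}}{3} = - \frac{6}{-2 + S}$)
$\left(v + d{\left(13,-3 \right)}\right)^{2} = \left(\frac{2}{25} - \frac{6}{-2 + 13}\right)^{2} = \left(\frac{2}{25} - \frac{6}{11}\right)^{2} = \left(- \frac{128}{275}\right)^{2} = \frac{16384}{75625}$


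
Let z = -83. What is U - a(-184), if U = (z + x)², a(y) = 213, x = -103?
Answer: 34383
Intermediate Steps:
U = 34596 (U = (-83 - 103)² = (-186)² = 34596)
U - a(-184) = 34596 - 1*213 = 34596 - 213 = 34383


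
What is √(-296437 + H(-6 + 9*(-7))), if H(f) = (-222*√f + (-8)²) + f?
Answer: √(-296442 - 222*I*√69) ≈ 1.693 - 544.47*I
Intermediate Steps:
H(f) = 64 + f - 222*√f (H(f) = (-222*√f + 64) + f = (64 - 222*√f) + f = 64 + f - 222*√f)
√(-296437 + H(-6 + 9*(-7))) = √(-296437 + (64 + (-6 + 9*(-7)) - 222*√(-6 + 9*(-7)))) = √(-296437 + (64 + (-6 - 63) - 222*√(-6 - 63))) = √(-296437 + (64 - 69 - 222*I*√69)) = √(-296437 + (-5 - 222*I*√69)) = √(-296442 - 222*I*√69)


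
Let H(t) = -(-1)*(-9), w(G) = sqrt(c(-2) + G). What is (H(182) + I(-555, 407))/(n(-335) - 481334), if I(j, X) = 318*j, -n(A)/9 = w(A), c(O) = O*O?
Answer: 84954969666/231682446367 - 1588491*I*sqrt(331)/231682446367 ≈ 0.36669 - 0.00012474*I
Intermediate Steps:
c(O) = O**2
w(G) = sqrt(4 + G) (w(G) = sqrt((-2)**2 + G) = sqrt(4 + G))
n(A) = -9*sqrt(4 + A)
H(t) = -9 (H(t) = -1*9 = -9)
(H(182) + I(-555, 407))/(n(-335) - 481334) = (-9 + 318*(-555))/(-9*sqrt(4 - 335) - 481334) = (-9 - 176490)/(-9*I*sqrt(331) - 481334) = -176499/(-9*I*sqrt(331) - 481334) = -176499/(-481334 - 9*I*sqrt(331))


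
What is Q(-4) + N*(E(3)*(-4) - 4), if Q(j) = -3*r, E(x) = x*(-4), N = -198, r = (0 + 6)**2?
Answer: -8820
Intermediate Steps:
r = 36 (r = 6**2 = 36)
E(x) = -4*x
Q(j) = -108 (Q(j) = -3*36 = -108)
Q(-4) + N*(E(3)*(-4) - 4) = -108 - 198*(-4*3*(-4) - 4) = -108 - 198*(-12*(-4) - 4) = -108 - 198*(48 - 4) = -108 - 198*44 = -108 - 8712 = -8820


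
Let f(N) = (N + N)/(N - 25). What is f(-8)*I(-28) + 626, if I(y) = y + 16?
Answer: 6822/11 ≈ 620.18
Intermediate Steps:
I(y) = 16 + y
f(N) = 2*N/(-25 + N) (f(N) = (2*N)/(-25 + N) = 2*N/(-25 + N))
f(-8)*I(-28) + 626 = (2*(-8)/(-25 - 8))*(16 - 28) + 626 = (2*(-8)/(-33))*(-12) + 626 = (2*(-8)*(-1/33))*(-12) + 626 = (16/33)*(-12) + 626 = -64/11 + 626 = 6822/11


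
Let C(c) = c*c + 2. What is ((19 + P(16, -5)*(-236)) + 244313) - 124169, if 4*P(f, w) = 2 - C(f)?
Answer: 135267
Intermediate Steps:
C(c) = 2 + c**2 (C(c) = c**2 + 2 = 2 + c**2)
P(f, w) = -f**2/4 (P(f, w) = (2 - (2 + f**2))/4 = (2 + (-2 - f**2))/4 = (-f**2)/4 = -f**2/4)
((19 + P(16, -5)*(-236)) + 244313) - 124169 = ((19 - 1/4*16**2*(-236)) + 244313) - 124169 = ((19 - 1/4*256*(-236)) + 244313) - 124169 = ((19 - 64*(-236)) + 244313) - 124169 = ((19 + 15104) + 244313) - 124169 = (15123 + 244313) - 124169 = 259436 - 124169 = 135267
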